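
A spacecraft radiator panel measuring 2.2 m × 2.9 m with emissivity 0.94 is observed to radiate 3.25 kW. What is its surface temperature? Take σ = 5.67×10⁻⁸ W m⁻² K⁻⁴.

T ≈ 313 K

A = 2.2 × 2.9 = 6.38 m².
From P = εσAT⁴, T = (P / εσA)^(1/4) = (3250 / (0.94 × 5.67×10⁻⁸ × 6.38))^(1/4).
T = (9.56×10^9)^(1/4) = 313 K.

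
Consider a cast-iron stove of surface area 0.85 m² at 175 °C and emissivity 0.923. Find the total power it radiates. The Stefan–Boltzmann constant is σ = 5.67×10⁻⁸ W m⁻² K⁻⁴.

175 °C = 448 K.
Stefan–Boltzmann: P = εσAT⁴ = 0.923 × 5.67×10⁻⁸ × 0.850 × (448)⁴ = 0.923 × 5.67×10⁻⁸ × 0.850 × 4.03×10^10.
P = 1790 W.

P ≈ 1790 W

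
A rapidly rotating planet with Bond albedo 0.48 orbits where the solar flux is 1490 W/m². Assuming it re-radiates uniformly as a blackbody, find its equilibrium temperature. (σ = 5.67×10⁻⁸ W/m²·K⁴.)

T ≈ 242 K

Power absorbed = (1−a)S·πR²; power emitted = 4πR²σT⁴. Equating and cancelling πR²:
T = ((1−a)S / 4σ)^(1/4) = (775 / (4 × 5.67×10⁻⁸))^(1/4) = (3.42×10^9)^(1/4).
T = 242 K.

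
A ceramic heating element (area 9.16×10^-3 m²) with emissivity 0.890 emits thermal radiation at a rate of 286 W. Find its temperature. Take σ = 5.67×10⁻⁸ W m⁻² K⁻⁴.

From P = εσAT⁴, T = (P / εσA)^(1/4) = (286 / (0.890 × 5.67×10⁻⁸ × 9.16×10^-3))^(1/4).
T = (6.19×10^11)^(1/4) = 887 K.

T ≈ 887 K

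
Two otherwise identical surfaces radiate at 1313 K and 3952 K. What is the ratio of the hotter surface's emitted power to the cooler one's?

ratio ≈ 82.1

P ∝ T⁴, so the ratio is (3952/1313)⁴ = (3.010)⁴ = 82.1.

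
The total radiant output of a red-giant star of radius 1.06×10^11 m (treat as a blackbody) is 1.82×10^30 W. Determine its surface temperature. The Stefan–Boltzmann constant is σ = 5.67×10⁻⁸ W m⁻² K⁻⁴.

A = 4πr² = 4π × (1.06×10^11)² = 1.41×10^23 m².
From P = σAT⁴, T = (P / σA)^(1/4) = (1.82×10^30 / (5.67×10⁻⁸ × 1.41×10^23))^(1/4).
T = (2.27×10^14)^(1/4) = 3880 K.

T ≈ 3880 K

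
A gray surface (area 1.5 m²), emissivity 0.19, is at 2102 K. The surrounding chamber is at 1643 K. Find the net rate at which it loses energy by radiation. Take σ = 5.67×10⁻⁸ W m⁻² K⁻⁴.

Q = εσA(T⁴ − T_s⁴). T⁴ − T_s⁴ = (2102)⁴ − (1643)⁴ = 1.95×10^13 − 7.29×10^12 = 1.22×10^13 K⁴.
Q = 0.19 × 5.67×10⁻⁸ × 1.50 × 1.22×10^13 = 1.98×10^5 W.

Q ≈ 1.98×10^5 W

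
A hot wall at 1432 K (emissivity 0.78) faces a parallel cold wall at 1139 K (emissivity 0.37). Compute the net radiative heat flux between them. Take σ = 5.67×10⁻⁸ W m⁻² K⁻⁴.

q ≈ 47900 W/m²

For two large parallel gray plates, q = σ(T₁⁴ − T₂⁴) / (1/ε₁ + 1/ε₂ − 1).
1/ε₁ + 1/ε₂ − 1 = 1/0.78 + 1/0.37 − 1 = 2.985.
T₁⁴ − T₂⁴ = 4.21×10^12 − 1.68×10^12 = 2.52×10^12 K⁴.
q = 5.67×10⁻⁸ × 2.52×10^12 / 2.985 = 47900 W/m².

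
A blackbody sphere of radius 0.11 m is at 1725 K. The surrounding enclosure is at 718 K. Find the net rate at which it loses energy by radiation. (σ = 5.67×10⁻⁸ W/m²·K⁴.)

Q ≈ 74000 W

A = 4πr² = 4π × (0.11)² = 0.152 m².
Q = σA(T⁴ − T_s⁴). T⁴ − T_s⁴ = (1725)⁴ − (718)⁴ = 8.85×10^12 − 2.66×10^11 = 8.59×10^12 K⁴.
Q = 5.67×10⁻⁸ × 0.152 × 8.59×10^12 = 74000 W.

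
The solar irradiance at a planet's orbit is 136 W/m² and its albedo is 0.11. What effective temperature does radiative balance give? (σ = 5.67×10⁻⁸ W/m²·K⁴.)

T ≈ 152 K

Power absorbed = (1−a)S·πR²; power emitted = 4πR²σT⁴. Equating and cancelling πR²:
T = ((1−a)S / 4σ)^(1/4) = (121 / (4 × 5.67×10⁻⁸))^(1/4) = (5.34×10^8)^(1/4).
T = 152 K.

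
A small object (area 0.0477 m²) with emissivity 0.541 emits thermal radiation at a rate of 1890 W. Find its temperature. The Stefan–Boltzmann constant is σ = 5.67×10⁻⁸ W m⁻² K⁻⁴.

From P = εσAT⁴, T = (P / εσA)^(1/4) = (1890 / (0.541 × 5.67×10⁻⁸ × 0.0477))^(1/4).
T = (1.29×10^12)^(1/4) = 1070 K.

T ≈ 1070 K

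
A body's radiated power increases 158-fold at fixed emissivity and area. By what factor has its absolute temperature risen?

factor ≈ 3.55

P ∝ T⁴ ⇒ T ∝ P^(1/4), so T scales by (158)^(1/4) = 3.55.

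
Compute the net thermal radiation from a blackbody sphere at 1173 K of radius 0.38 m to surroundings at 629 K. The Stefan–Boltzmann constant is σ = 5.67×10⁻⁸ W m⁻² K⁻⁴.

Q ≈ 1.79×10^5 W

A = 4πr² = 4π × (0.38)² = 1.81 m².
Q = σA(T⁴ − T_s⁴). T⁴ − T_s⁴ = (1173)⁴ − (629)⁴ = 1.89×10^12 − 1.57×10^11 = 1.74×10^12 K⁴.
Q = 5.67×10⁻⁸ × 1.81 × 1.74×10^12 = 1.79×10^5 W.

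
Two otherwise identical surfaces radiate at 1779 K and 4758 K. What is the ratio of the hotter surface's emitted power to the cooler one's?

ratio ≈ 51.2

P ∝ T⁴, so the ratio is (4758/1779)⁴ = (2.675)⁴ = 51.2.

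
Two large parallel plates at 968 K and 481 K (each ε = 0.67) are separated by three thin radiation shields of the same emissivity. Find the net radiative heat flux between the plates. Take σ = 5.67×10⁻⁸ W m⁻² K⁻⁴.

q ≈ 5890 W/m²

Each of the 4 gaps contributes resistance (2/ε − 1) = 2/0.67 − 1 = 1.985; total = 7.940.
q = σ(T₁⁴ − T₂⁴) / 7.940 = 5.67×10⁻⁸ × 8.24×10^11 / 7.940 = 5890 W/m².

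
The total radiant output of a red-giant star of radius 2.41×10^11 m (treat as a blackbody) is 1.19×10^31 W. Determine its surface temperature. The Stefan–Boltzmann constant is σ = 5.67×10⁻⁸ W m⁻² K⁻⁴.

T ≈ 4120 K

A = 4πr² = 4π × (2.41×10^11)² = 7.30×10^23 m².
From P = σAT⁴, T = (P / σA)^(1/4) = (1.19×10^31 / (5.67×10⁻⁸ × 7.30×10^23))^(1/4).
T = (2.88×10^14)^(1/4) = 4120 K.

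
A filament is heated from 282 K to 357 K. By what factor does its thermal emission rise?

P ∝ T⁴, so the ratio is (357/282)⁴ = (1.266)⁴ = 2.57.

ratio ≈ 2.57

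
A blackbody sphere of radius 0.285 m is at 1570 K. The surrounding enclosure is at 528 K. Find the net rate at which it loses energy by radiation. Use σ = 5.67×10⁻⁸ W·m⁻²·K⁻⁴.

Q ≈ 3.47×10^5 W

A = 4πr² = 4π × (0.285)² = 1.02 m².
Q = σA(T⁴ − T_s⁴). T⁴ − T_s⁴ = (1570)⁴ − (528)⁴ = 6.08×10^12 − 7.77×10^10 = 6.00×10^12 K⁴.
Q = 5.67×10⁻⁸ × 1.02 × 6.00×10^12 = 3.47×10^5 W.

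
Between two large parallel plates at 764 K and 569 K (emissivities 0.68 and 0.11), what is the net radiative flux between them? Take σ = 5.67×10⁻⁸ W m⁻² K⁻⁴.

q ≈ 1400 W/m²

For two large parallel gray plates, q = σ(T₁⁴ − T₂⁴) / (1/ε₁ + 1/ε₂ − 1).
1/ε₁ + 1/ε₂ − 1 = 1/0.68 + 1/0.11 − 1 = 9.561.
T₁⁴ − T₂⁴ = 3.41×10^11 − 1.05×10^11 = 2.36×10^11 K⁴.
q = 5.67×10⁻⁸ × 2.36×10^11 / 9.561 = 1400 W/m².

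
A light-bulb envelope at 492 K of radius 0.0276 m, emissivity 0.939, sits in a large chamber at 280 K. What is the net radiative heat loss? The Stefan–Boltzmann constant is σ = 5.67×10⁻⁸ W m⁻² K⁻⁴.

A = 4πr² = 4π × (0.0276)² = 9.57×10^-3 m².
Q = εσA(T⁴ − T_s⁴). T⁴ − T_s⁴ = (492)⁴ − (280)⁴ = 5.86×10^10 − 6.15×10^9 = 5.24×10^10 K⁴.
Q = 0.939 × 5.67×10⁻⁸ × 9.57×10^-3 × 5.24×10^10 = 26.7 W.

Q ≈ 26.7 W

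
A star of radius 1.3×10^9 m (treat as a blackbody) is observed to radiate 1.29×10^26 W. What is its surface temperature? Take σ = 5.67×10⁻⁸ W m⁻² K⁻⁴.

T ≈ 3220 K

A = 4πr² = 4π × (1.3×10^9)² = 2.12×10^19 m².
From P = σAT⁴, T = (P / σA)^(1/4) = (1.29×10^26 / (5.67×10⁻⁸ × 2.12×10^19))^(1/4).
T = (1.07×10^14)^(1/4) = 3220 K.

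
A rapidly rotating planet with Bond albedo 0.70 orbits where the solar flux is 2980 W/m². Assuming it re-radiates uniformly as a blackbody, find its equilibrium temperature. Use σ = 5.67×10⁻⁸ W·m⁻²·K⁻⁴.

Power absorbed = (1−a)S·πR²; power emitted = 4πR²σT⁴. Equating and cancelling πR²:
T = ((1−a)S / 4σ)^(1/4) = (894 / (4 × 5.67×10⁻⁸))^(1/4) = (3.94×10^9)^(1/4).
T = 251 K.

T ≈ 251 K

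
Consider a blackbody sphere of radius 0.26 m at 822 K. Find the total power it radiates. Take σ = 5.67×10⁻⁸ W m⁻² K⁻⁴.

A = 4πr² = 4π × (0.26)² = 0.849 m².
P = σAT⁴ = 5.67×10⁻⁸ × 0.849 × (822)⁴ = 5.67×10⁻⁸ × 0.849 × 4.57×10^11.
P = 22000 W.

P ≈ 22000 W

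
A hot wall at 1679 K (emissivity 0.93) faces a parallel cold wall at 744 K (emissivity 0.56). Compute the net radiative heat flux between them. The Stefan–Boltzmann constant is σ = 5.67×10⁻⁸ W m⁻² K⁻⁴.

For two large parallel gray plates, q = σ(T₁⁴ − T₂⁴) / (1/ε₁ + 1/ε₂ − 1).
1/ε₁ + 1/ε₂ − 1 = 1/0.93 + 1/0.56 − 1 = 1.861.
T₁⁴ − T₂⁴ = 7.95×10^12 − 3.06×10^11 = 7.64×10^12 K⁴.
q = 5.67×10⁻⁸ × 7.64×10^12 / 1.861 = 2.33×10^5 W/m².

q ≈ 2.33×10^5 W/m²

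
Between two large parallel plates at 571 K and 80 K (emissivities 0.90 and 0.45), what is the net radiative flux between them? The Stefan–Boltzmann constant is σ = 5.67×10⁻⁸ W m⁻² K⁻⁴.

q ≈ 2580 W/m²

For two large parallel gray plates, q = σ(T₁⁴ − T₂⁴) / (1/ε₁ + 1/ε₂ − 1).
1/ε₁ + 1/ε₂ − 1 = 1/0.90 + 1/0.45 − 1 = 2.333.
T₁⁴ − T₂⁴ = 1.06×10^11 − 4.10×10^7 = 1.06×10^11 K⁴.
q = 5.67×10⁻⁸ × 1.06×10^11 / 2.333 = 2580 W/m².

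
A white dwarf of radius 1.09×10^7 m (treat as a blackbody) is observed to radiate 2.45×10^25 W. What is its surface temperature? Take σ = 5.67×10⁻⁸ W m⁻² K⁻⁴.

T ≈ 23200 K

A = 4πr² = 4π × (1.09×10^7)² = 1.49×10^15 m².
From P = σAT⁴, T = (P / σA)^(1/4) = (2.45×10^25 / (5.67×10⁻⁸ × 1.49×10^15))^(1/4).
T = (2.89×10^17)^(1/4) = 23200 K.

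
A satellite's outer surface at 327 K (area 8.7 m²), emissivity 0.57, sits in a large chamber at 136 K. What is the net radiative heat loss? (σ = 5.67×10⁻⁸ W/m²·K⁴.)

Q ≈ 3120 W

Q = εσA(T⁴ − T_s⁴). T⁴ − T_s⁴ = (327)⁴ − (136)⁴ = 1.14×10^10 − 3.42×10^8 = 1.11×10^10 K⁴.
Q = 0.57 × 5.67×10⁻⁸ × 8.70 × 1.11×10^10 = 3120 W.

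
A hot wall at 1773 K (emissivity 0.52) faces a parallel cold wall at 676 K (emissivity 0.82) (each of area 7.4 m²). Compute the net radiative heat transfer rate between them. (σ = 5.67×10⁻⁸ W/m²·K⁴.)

For two large parallel gray plates, q = σ(T₁⁴ − T₂⁴) / (1/ε₁ + 1/ε₂ − 1).
1/ε₁ + 1/ε₂ − 1 = 1/0.52 + 1/0.82 − 1 = 2.143.
T₁⁴ − T₂⁴ = 9.88×10^12 − 2.09×10^11 = 9.67×10^12 K⁴.
q = 5.67×10⁻⁸ × 9.67×10^12 / 2.143 = 2.56×10^5 W/m².
Q = q·A = 2.56×10^5 × 7.4 = 1.89×10^6 W.

Q ≈ 1.89×10^6 W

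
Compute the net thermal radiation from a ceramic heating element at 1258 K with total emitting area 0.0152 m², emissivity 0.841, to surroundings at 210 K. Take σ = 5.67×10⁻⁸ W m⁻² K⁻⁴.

Q = εσA(T⁴ − T_s⁴). T⁴ − T_s⁴ = (1258)⁴ − (210)⁴ = 2.50×10^12 − 1.94×10^9 = 2.50×10^12 K⁴.
Q = 0.841 × 5.67×10⁻⁸ × 0.0152 × 2.50×10^12 = 1810 W.

Q ≈ 1810 W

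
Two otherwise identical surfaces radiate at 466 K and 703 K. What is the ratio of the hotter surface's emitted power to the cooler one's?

ratio ≈ 5.18

P ∝ T⁴, so the ratio is (703/466)⁴ = (1.509)⁴ = 5.18.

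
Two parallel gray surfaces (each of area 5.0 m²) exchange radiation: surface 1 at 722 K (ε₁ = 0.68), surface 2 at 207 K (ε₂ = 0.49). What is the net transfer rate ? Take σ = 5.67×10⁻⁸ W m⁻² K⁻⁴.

For two large parallel gray plates, q = σ(T₁⁴ − T₂⁴) / (1/ε₁ + 1/ε₂ − 1).
1/ε₁ + 1/ε₂ − 1 = 1/0.68 + 1/0.49 − 1 = 2.511.
T₁⁴ − T₂⁴ = 2.72×10^11 − 1.84×10^9 = 2.70×10^11 K⁴.
q = 5.67×10⁻⁸ × 2.70×10^11 / 2.511 = 6090 W/m².
Q = q·A = 6090 × 5.0 = 30500 W.

Q ≈ 30500 W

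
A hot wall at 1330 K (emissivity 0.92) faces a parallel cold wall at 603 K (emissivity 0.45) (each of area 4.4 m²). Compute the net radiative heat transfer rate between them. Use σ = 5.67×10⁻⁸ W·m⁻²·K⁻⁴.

Q ≈ 3.24×10^5 W

For two large parallel gray plates, q = σ(T₁⁴ − T₂⁴) / (1/ε₁ + 1/ε₂ − 1).
1/ε₁ + 1/ε₂ − 1 = 1/0.92 + 1/0.45 − 1 = 2.309.
T₁⁴ − T₂⁴ = 3.13×10^12 − 1.32×10^11 = 3.00×10^12 K⁴.
q = 5.67×10⁻⁸ × 3.00×10^12 / 2.309 = 73600 W/m².
Q = q·A = 73600 × 4.4 = 3.24×10^5 W.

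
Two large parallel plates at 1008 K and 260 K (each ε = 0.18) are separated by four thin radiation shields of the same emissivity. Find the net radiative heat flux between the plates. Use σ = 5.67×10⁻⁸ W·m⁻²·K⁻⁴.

Each of the 5 gaps contributes resistance (2/ε − 1) = 2/0.18 − 1 = 10.11; total = 50.56.
q = σ(T₁⁴ − T₂⁴) / 50.56 = 5.67×10⁻⁸ × 1.03×10^12 / 50.56 = 1150 W/m².

q ≈ 1150 W/m²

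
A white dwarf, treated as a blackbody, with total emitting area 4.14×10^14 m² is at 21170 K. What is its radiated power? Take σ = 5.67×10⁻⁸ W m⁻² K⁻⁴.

P = σAT⁴ = 5.67×10⁻⁸ × 4.14×10^14 × (21170)⁴ = 5.67×10⁻⁸ × 4.14×10^14 × 2.01×10^17.
P = 4.71×10^24 W.

P ≈ 4.71×10^24 W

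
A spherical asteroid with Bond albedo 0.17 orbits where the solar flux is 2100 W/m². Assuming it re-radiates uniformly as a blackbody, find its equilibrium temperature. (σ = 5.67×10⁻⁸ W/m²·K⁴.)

Power absorbed = (1−a)S·πR²; power emitted = 4πR²σT⁴. Equating and cancelling πR²:
T = ((1−a)S / 4σ)^(1/4) = (1740 / (4 × 5.67×10⁻⁸))^(1/4) = (7.69×10^9)^(1/4).
T = 296 K.

T ≈ 296 K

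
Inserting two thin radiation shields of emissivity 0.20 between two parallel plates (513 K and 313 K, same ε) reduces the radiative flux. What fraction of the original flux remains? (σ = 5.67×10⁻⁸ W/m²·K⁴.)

With N identical shields there are N+1 = 3 gaps in series, each with the same radiative resistance, so the flux falls to 1/(N+1) of its unshielded value.

ratio ≈ 0.333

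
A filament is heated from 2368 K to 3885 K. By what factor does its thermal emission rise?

P ∝ T⁴, so the ratio is (3885/2368)⁴ = (1.641)⁴ = 7.24.

ratio ≈ 7.24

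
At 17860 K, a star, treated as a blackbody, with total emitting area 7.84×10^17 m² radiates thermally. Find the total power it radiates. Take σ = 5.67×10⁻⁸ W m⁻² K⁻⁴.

P ≈ 4.52×10^27 W

P = σAT⁴ = 5.67×10⁻⁸ × 7.84×10^17 × (17860)⁴ = 5.67×10⁻⁸ × 7.84×10^17 × 1.02×10^17.
P = 4.52×10^27 W.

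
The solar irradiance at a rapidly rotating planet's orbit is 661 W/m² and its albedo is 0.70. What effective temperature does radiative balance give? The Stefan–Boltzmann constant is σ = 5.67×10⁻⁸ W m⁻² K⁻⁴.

Power absorbed = (1−a)S·πR²; power emitted = 4πR²σT⁴. Equating and cancelling πR²:
T = ((1−a)S / 4σ)^(1/4) = (198 / (4 × 5.67×10⁻⁸))^(1/4) = (8.74×10^8)^(1/4).
T = 172 K.

T ≈ 172 K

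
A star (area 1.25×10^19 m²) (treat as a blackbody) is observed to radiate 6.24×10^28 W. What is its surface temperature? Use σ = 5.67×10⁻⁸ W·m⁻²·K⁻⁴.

T ≈ 17200 K

From P = σAT⁴, T = (P / σA)^(1/4) = (6.24×10^28 / (5.67×10⁻⁸ × 1.25×10^19))^(1/4).
T = (8.80×10^16)^(1/4) = 17200 K.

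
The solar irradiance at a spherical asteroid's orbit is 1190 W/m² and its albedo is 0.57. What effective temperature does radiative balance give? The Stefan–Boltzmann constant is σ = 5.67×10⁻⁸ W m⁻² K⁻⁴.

T ≈ 218 K

Power absorbed = (1−a)S·πR²; power emitted = 4πR²σT⁴. Equating and cancelling πR²:
T = ((1−a)S / 4σ)^(1/4) = (512 / (4 × 5.67×10⁻⁸))^(1/4) = (2.26×10^9)^(1/4).
T = 218 K.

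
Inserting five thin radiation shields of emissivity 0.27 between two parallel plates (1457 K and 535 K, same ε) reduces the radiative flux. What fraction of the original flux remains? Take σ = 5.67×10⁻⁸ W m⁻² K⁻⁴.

ratio ≈ 0.167

With N identical shields there are N+1 = 6 gaps in series, each with the same radiative resistance, so the flux falls to 1/(N+1) of its unshielded value.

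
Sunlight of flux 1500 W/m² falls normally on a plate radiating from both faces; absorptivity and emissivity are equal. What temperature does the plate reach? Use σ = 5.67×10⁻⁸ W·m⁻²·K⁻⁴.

T ≈ 339 K

Absorbed flux αS = emitted flux 2εσT⁴ per unit area; with α = ε this gives T = (S/2σ)^(1/4).
T = (1500 / (2 × 5.67×10⁻⁸))^(1/4) = (1.32×10^10)^(1/4).
T = 339 K.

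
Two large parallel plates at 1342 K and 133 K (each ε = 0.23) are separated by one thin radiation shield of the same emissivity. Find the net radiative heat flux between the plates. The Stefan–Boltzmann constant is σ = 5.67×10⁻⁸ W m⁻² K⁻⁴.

Each of the 2 gaps contributes resistance (2/ε − 1) = 2/0.23 − 1 = 7.696; total = 15.39.
q = σ(T₁⁴ − T₂⁴) / 15.39 = 5.67×10⁻⁸ × 3.24×10^12 / 15.39 = 11900 W/m².

q ≈ 11900 W/m²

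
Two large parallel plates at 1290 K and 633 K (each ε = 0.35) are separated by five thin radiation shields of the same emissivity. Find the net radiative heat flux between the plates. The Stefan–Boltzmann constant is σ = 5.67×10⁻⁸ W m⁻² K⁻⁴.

Each of the 6 gaps contributes resistance (2/ε − 1) = 2/0.35 − 1 = 4.714; total = 28.29.
q = σ(T₁⁴ − T₂⁴) / 28.29 = 5.67×10⁻⁸ × 2.61×10^12 / 28.29 = 5230 W/m².

q ≈ 5230 W/m²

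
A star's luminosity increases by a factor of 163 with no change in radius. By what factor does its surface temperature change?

factor ≈ 3.57

P ∝ T⁴ ⇒ T ∝ P^(1/4), so T scales by (163)^(1/4) = 3.57.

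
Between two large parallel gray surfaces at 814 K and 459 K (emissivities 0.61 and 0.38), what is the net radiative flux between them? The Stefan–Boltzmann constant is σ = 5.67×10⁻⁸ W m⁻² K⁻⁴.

q ≈ 6840 W/m²

For two large parallel gray plates, q = σ(T₁⁴ − T₂⁴) / (1/ε₁ + 1/ε₂ − 1).
1/ε₁ + 1/ε₂ − 1 = 1/0.61 + 1/0.38 − 1 = 3.271.
T₁⁴ − T₂⁴ = 4.39×10^11 − 4.44×10^10 = 3.95×10^11 K⁴.
q = 5.67×10⁻⁸ × 3.95×10^11 / 3.271 = 6840 W/m².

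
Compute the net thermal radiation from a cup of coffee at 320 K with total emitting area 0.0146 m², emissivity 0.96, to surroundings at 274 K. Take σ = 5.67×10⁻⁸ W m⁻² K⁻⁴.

Q = εσA(T⁴ − T_s⁴). T⁴ − T_s⁴ = (320)⁴ − (274)⁴ = 1.05×10^10 − 5.64×10^9 = 4.85×10^9 K⁴.
Q = 0.96 × 5.67×10⁻⁸ × 0.0146 × 4.85×10^9 = 3.85 W.

Q ≈ 3.85 W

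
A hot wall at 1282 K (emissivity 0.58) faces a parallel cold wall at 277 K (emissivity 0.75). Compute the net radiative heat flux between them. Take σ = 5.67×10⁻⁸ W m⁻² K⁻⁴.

q ≈ 74300 W/m²

For two large parallel gray plates, q = σ(T₁⁴ − T₂⁴) / (1/ε₁ + 1/ε₂ − 1).
1/ε₁ + 1/ε₂ − 1 = 1/0.58 + 1/0.75 − 1 = 2.057.
T₁⁴ − T₂⁴ = 2.70×10^12 − 5.89×10^9 = 2.70×10^12 K⁴.
q = 5.67×10⁻⁸ × 2.70×10^12 / 2.057 = 74300 W/m².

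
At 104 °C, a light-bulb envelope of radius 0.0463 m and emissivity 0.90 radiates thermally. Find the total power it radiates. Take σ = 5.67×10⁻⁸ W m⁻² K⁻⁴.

A = 4πr² = 4π × (0.0463)² = 0.0269 m².
104 °C = 377 K.
Stefan–Boltzmann: P = εσAT⁴ = 0.90 × 5.67×10⁻⁸ × 0.0269 × (377)⁴ = 0.90 × 5.67×10⁻⁸ × 0.0269 × 2.02×10^10.
P = 27.8 W.

P ≈ 27.8 W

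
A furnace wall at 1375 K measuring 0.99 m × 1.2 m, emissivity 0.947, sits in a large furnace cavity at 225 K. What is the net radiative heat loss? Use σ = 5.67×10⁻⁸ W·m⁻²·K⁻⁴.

A = 0.99 × 1.2 = 1.19 m².
Q = εσA(T⁴ − T_s⁴). T⁴ − T_s⁴ = (1375)⁴ − (225)⁴ = 3.57×10^12 − 2.56×10^9 = 3.57×10^12 K⁴.
Q = 0.947 × 5.67×10⁻⁸ × 1.19 × 3.57×10^12 = 2.28×10^5 W.

Q ≈ 2.28×10^5 W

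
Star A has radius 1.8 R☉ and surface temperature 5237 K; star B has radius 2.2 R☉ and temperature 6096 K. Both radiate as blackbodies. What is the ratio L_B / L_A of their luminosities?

L_B/L_A ≈ 2.74

L = 4πR²σT⁴ ∝ R²T⁴, so L_B/L_A = (2.2/1.8)² × (6096/5237)⁴ = 1.49 × 1.84 = 2.74.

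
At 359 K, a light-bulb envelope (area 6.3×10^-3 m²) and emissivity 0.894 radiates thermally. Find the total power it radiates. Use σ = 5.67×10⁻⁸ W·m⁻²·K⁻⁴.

Stefan–Boltzmann: P = εσAT⁴ = 0.894 × 5.67×10⁻⁸ × 6.30×10^-3 × (359)⁴ = 0.894 × 5.67×10⁻⁸ × 6.30×10^-3 × 1.66×10^10.
P = 5.30 W.

P ≈ 5.30 W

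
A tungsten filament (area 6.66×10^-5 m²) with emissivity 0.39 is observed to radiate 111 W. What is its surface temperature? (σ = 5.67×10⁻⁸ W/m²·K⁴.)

From P = εσAT⁴, T = (P / εσA)^(1/4) = (111 / (0.39 × 5.67×10⁻⁸ × 6.66×10^-5))^(1/4).
T = (7.54×10^13)^(1/4) = 2950 K.

T ≈ 2950 K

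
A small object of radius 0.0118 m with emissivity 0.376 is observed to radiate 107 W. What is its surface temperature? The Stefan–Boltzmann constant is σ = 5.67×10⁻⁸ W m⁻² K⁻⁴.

T ≈ 1300 K

A = 4πr² = 4π × (0.0118)² = 1.75×10^-3 m².
From P = εσAT⁴, T = (P / εσA)^(1/4) = (107 / (0.376 × 5.67×10⁻⁸ × 1.75×10^-3))^(1/4).
T = (2.87×10^12)^(1/4) = 1300 K.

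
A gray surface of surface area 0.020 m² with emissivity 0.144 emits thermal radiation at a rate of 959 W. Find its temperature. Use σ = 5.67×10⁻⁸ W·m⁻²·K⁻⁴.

T ≈ 1560 K

From P = εσAT⁴, T = (P / εσA)^(1/4) = (959 / (0.144 × 5.67×10⁻⁸ × 0.0200))^(1/4).
T = (5.87×10^12)^(1/4) = 1560 K.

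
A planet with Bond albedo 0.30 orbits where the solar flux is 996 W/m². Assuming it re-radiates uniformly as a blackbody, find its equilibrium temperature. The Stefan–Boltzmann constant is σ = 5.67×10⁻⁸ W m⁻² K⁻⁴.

T ≈ 235 K

Power absorbed = (1−a)S·πR²; power emitted = 4πR²σT⁴. Equating and cancelling πR²:
T = ((1−a)S / 4σ)^(1/4) = (697 / (4 × 5.67×10⁻⁸))^(1/4) = (3.07×10^9)^(1/4).
T = 235 K.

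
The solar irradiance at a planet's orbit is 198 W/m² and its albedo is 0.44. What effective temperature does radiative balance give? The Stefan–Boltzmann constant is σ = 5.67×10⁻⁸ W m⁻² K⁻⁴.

Power absorbed = (1−a)S·πR²; power emitted = 4πR²σT⁴. Equating and cancelling πR²:
T = ((1−a)S / 4σ)^(1/4) = (111 / (4 × 5.67×10⁻⁸))^(1/4) = (4.89×10^8)^(1/4).
T = 149 K.

T ≈ 149 K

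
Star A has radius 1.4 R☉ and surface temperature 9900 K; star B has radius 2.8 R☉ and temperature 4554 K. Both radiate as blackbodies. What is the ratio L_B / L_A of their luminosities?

L_B/L_A ≈ 0.179

L = 4πR²σT⁴ ∝ R²T⁴, so L_B/L_A = (2.8/1.4)² × (4554/9900)⁴ = 4.00 × 0.0448 = 0.179.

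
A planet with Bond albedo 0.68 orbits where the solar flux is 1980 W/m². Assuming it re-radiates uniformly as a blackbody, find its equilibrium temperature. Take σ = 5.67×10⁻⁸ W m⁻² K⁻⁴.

T ≈ 230 K

Power absorbed = (1−a)S·πR²; power emitted = 4πR²σT⁴. Equating and cancelling πR²:
T = ((1−a)S / 4σ)^(1/4) = (634 / (4 × 5.67×10⁻⁸))^(1/4) = (2.79×10^9)^(1/4).
T = 230 K.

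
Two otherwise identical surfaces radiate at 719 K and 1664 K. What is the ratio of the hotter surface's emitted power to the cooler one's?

ratio ≈ 28.7

P ∝ T⁴, so the ratio is (1664/719)⁴ = (2.314)⁴ = 28.7.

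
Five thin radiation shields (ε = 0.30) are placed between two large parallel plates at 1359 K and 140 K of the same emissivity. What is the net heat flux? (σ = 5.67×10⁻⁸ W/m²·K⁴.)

q ≈ 5690 W/m²

Each of the 6 gaps contributes resistance (2/ε − 1) = 2/0.30 − 1 = 5.667; total = 34.00.
q = σ(T₁⁴ − T₂⁴) / 34.00 = 5.67×10⁻⁸ × 3.41×10^12 / 34.00 = 5690 W/m².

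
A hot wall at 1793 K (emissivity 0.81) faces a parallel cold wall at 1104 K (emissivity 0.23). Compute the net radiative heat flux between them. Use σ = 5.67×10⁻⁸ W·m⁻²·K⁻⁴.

For two large parallel gray plates, q = σ(T₁⁴ − T₂⁴) / (1/ε₁ + 1/ε₂ − 1).
1/ε₁ + 1/ε₂ − 1 = 1/0.81 + 1/0.23 − 1 = 4.582.
T₁⁴ − T₂⁴ = 1.03×10^13 − 1.49×10^12 = 8.85×10^12 K⁴.
q = 5.67×10⁻⁸ × 8.85×10^12 / 4.582 = 1.10×10^5 W/m².

q ≈ 1.10×10^5 W/m²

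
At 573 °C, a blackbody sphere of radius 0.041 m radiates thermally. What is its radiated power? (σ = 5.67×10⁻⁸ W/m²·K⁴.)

A = 4πr² = 4π × (0.041)² = 0.0211 m².
573 °C = 846 K.
P = σAT⁴ = 5.67×10⁻⁸ × 0.0211 × (846)⁴ = 5.67×10⁻⁸ × 0.0211 × 5.12×10^11.
P = 614 W.

P ≈ 614 W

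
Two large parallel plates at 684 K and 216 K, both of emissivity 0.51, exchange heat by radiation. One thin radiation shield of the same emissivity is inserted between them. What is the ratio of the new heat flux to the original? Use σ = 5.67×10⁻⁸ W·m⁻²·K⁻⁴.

ratio ≈ 0.500

With N identical shields there are N+1 = 2 gaps in series, each with the same radiative resistance, so the flux falls to 1/(N+1) of its unshielded value.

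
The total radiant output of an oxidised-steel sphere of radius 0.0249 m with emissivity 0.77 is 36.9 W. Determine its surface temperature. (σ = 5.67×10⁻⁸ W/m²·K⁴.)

A = 4πr² = 4π × (0.0249)² = 7.79×10^-3 m².
From P = εσAT⁴, T = (P / εσA)^(1/4) = (36.9 / (0.77 × 5.67×10⁻⁸ × 7.79×10^-3))^(1/4).
T = (1.08×10^11)^(1/4) = 574 K.

T ≈ 574 K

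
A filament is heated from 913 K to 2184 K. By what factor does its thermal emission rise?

P ∝ T⁴, so the ratio is (2184/913)⁴ = (2.392)⁴ = 32.7.

ratio ≈ 32.7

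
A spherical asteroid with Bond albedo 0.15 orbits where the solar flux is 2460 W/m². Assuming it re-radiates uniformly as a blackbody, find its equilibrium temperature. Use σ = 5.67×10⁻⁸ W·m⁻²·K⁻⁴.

Power absorbed = (1−a)S·πR²; power emitted = 4πR²σT⁴. Equating and cancelling πR²:
T = ((1−a)S / 4σ)^(1/4) = (2090 / (4 × 5.67×10⁻⁸))^(1/4) = (9.22×10^9)^(1/4).
T = 310 K.

T ≈ 310 K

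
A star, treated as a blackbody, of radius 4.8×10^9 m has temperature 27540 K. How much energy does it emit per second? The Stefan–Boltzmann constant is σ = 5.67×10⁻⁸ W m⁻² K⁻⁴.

A = 4πr² = 4π × (4.8×10^9)² = 2.90×10^20 m².
P = σAT⁴ = 5.67×10⁻⁸ × 2.90×10^20 × (27540)⁴ = 5.67×10⁻⁸ × 2.90×10^20 × 5.75×10^17.
P = 9.44×10^30 W.

P ≈ 9.44×10^30 W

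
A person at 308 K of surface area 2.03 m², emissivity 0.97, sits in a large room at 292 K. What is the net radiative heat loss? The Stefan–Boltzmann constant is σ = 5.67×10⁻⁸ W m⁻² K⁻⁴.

Q ≈ 193 W

Q = εσA(T⁴ − T_s⁴). T⁴ − T_s⁴ = (308)⁴ − (292)⁴ = 9.00×10^9 − 7.27×10^9 = 1.73×10^9 K⁴.
Q = 0.97 × 5.67×10⁻⁸ × 2.03 × 1.73×10^9 = 193 W.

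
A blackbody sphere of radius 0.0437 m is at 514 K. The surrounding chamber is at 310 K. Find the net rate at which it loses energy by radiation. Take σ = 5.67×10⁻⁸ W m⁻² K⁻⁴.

Q ≈ 82.4 W

A = 4πr² = 4π × (0.0437)² = 0.0240 m².
Q = σA(T⁴ − T_s⁴). T⁴ − T_s⁴ = (514)⁴ − (310)⁴ = 6.98×10^10 − 9.24×10^9 = 6.06×10^10 K⁴.
Q = 5.67×10⁻⁸ × 0.0240 × 6.06×10^10 = 82.4 W.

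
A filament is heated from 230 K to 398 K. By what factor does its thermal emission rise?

ratio ≈ 8.97

P ∝ T⁴, so the ratio is (398/230)⁴ = (1.730)⁴ = 8.97.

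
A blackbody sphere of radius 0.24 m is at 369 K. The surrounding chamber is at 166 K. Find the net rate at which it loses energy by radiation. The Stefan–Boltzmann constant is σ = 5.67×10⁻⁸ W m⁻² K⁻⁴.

Q ≈ 730 W

A = 4πr² = 4π × (0.24)² = 0.724 m².
Q = σA(T⁴ − T_s⁴). T⁴ − T_s⁴ = (369)⁴ − (166)⁴ = 1.85×10^10 − 7.59×10^8 = 1.78×10^10 K⁴.
Q = 5.67×10⁻⁸ × 0.724 × 1.78×10^10 = 730 W.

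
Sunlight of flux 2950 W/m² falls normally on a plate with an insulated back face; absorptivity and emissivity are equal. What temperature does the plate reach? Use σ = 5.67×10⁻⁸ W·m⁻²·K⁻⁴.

T ≈ 478 K

Absorbed flux αS = emitted flux εσT⁴ (one radiating face); with α = ε, T = (S/σ)^(1/4).
T = (2950 / 5.67×10⁻⁸)^(1/4) = (5.20×10^10)^(1/4).
T = 478 K.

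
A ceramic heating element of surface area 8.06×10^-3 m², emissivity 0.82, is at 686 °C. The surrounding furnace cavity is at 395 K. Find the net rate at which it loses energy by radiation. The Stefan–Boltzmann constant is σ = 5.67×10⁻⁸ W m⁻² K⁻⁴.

Q ≈ 308 W

Convert: 686 °C = 959 K.
Q = εσA(T⁴ − T_s⁴). T⁴ − T_s⁴ = (959)⁴ − (395)⁴ = 8.46×10^11 − 2.43×10^10 = 8.21×10^11 K⁴.
Q = 0.82 × 5.67×10⁻⁸ × 8.06×10^-3 × 8.21×10^11 = 308 W.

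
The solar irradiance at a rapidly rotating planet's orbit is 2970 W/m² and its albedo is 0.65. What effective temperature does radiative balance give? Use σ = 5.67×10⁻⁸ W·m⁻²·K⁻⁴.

T ≈ 260 K

Power absorbed = (1−a)S·πR²; power emitted = 4πR²σT⁴. Equating and cancelling πR²:
T = ((1−a)S / 4σ)^(1/4) = (1040 / (4 × 5.67×10⁻⁸))^(1/4) = (4.58×10^9)^(1/4).
T = 260 K.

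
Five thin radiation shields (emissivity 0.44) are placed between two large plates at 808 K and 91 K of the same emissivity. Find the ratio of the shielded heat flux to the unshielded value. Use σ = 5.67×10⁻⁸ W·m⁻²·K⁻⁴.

ratio ≈ 0.167

With N identical shields there are N+1 = 6 gaps in series, each with the same radiative resistance, so the flux falls to 1/(N+1) of its unshielded value.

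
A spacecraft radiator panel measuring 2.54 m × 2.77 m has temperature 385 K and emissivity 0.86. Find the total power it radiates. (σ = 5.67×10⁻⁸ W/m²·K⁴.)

P ≈ 7540 W

A = 2.54 × 2.77 = 7.04 m².
P = εσAT⁴ = 0.86 × 5.67×10⁻⁸ × 7.04 × (385)⁴ = 0.86 × 5.67×10⁻⁸ × 7.04 × 2.20×10^10.
P = 7540 W.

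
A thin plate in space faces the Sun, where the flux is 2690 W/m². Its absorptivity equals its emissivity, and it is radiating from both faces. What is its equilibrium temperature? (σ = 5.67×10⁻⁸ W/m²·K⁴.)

Absorbed flux αS = emitted flux 2εσT⁴ per unit area; with α = ε this gives T = (S/2σ)^(1/4).
T = (2690 / (2 × 5.67×10⁻⁸))^(1/4) = (2.37×10^10)^(1/4).
T = 392 K.

T ≈ 392 K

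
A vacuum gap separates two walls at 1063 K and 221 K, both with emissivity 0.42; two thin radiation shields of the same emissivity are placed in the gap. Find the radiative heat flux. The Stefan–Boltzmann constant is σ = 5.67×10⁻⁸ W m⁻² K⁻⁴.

q ≈ 6400 W/m²

Each of the 3 gaps contributes resistance (2/ε − 1) = 2/0.42 − 1 = 3.762; total = 11.29.
q = σ(T₁⁴ − T₂⁴) / 11.29 = 5.67×10⁻⁸ × 1.27×10^12 / 11.29 = 6400 W/m².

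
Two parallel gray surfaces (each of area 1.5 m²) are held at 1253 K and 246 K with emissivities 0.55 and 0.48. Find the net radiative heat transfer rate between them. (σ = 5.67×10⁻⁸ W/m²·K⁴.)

Q ≈ 72100 W

For two large parallel gray plates, q = σ(T₁⁴ − T₂⁴) / (1/ε₁ + 1/ε₂ − 1).
1/ε₁ + 1/ε₂ − 1 = 1/0.55 + 1/0.48 − 1 = 2.902.
T₁⁴ − T₂⁴ = 2.46×10^12 − 3.66×10^9 = 2.46×10^12 K⁴.
q = 5.67×10⁻⁸ × 2.46×10^12 / 2.902 = 48100 W/m².
Q = q·A = 48100 × 1.5 = 72100 W.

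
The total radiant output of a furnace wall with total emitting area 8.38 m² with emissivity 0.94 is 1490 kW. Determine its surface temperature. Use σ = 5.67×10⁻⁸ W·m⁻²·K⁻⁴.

From P = εσAT⁴, T = (P / εσA)^(1/4) = (1.49×10^6 / (0.94 × 5.67×10⁻⁸ × 8.38))^(1/4).
T = (3.34×10^12)^(1/4) = 1350 K.

T ≈ 1350 K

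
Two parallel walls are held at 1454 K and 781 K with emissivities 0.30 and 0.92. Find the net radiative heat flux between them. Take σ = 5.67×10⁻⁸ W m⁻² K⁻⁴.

For two large parallel gray plates, q = σ(T₁⁴ − T₂⁴) / (1/ε₁ + 1/ε₂ − 1).
1/ε₁ + 1/ε₂ − 1 = 1/0.30 + 1/0.92 − 1 = 3.420.
T₁⁴ − T₂⁴ = 4.47×10^12 − 3.72×10^11 = 4.10×10^12 K⁴.
q = 5.67×10⁻⁸ × 4.10×10^12 / 3.420 = 67900 W/m².

q ≈ 67900 W/m²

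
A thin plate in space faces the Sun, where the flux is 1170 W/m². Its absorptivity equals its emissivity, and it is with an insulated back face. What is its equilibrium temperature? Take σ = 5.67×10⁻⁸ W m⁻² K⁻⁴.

T ≈ 379 K

Absorbed flux αS = emitted flux εσT⁴ (one radiating face); with α = ε, T = (S/σ)^(1/4).
T = (1170 / 5.67×10⁻⁸)^(1/4) = (2.06×10^10)^(1/4).
T = 379 K.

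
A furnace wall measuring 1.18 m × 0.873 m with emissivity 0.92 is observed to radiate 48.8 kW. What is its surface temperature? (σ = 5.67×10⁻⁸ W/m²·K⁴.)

T ≈ 976 K

A = 1.18 × 0.873 = 1.03 m².
From P = εσAT⁴, T = (P / εσA)^(1/4) = (48800 / (0.92 × 5.67×10⁻⁸ × 1.03))^(1/4).
T = (9.08×10^11)^(1/4) = 976 K.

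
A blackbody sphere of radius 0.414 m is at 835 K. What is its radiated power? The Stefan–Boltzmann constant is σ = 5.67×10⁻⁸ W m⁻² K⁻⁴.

A = 4πr² = 4π × (0.414)² = 2.15 m².
P = σAT⁴ = 5.67×10⁻⁸ × 2.15 × (835)⁴ = 5.67×10⁻⁸ × 2.15 × 4.86×10^11.
P = 59400 W.

P ≈ 59400 W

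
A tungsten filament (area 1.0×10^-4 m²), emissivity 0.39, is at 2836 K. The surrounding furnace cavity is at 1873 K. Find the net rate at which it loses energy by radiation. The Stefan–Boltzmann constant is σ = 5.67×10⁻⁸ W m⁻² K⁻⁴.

Q ≈ 116 W

Q = εσA(T⁴ − T_s⁴). T⁴ − T_s⁴ = (2836)⁴ − (1873)⁴ = 6.47×10^13 − 1.23×10^13 = 5.24×10^13 K⁴.
Q = 0.39 × 5.67×10⁻⁸ × 1.00×10^-4 × 5.24×10^13 = 116 W.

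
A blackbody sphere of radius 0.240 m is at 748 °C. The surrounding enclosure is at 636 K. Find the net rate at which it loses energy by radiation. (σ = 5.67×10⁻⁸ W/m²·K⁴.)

Q ≈ 37900 W

A = 4πr² = 4π × (0.240)² = 0.724 m².
Convert: 748 °C = 1021 K.
Q = σA(T⁴ − T_s⁴). T⁴ − T_s⁴ = (1021)⁴ − (636)⁴ = 1.09×10^12 − 1.64×10^11 = 9.23×10^11 K⁴.
Q = 5.67×10⁻⁸ × 0.724 × 9.23×10^11 = 37900 W.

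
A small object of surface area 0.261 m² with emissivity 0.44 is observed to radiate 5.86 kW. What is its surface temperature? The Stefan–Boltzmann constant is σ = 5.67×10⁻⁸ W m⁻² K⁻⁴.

From P = εσAT⁴, T = (P / εσA)^(1/4) = (5860 / (0.44 × 5.67×10⁻⁸ × 0.261))^(1/4).
T = (9.00×10^11)^(1/4) = 974 K.

T ≈ 974 K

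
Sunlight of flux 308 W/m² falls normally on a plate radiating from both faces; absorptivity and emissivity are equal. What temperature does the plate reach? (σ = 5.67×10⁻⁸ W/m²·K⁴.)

Absorbed flux αS = emitted flux 2εσT⁴ per unit area; with α = ε this gives T = (S/2σ)^(1/4).
T = (308 / (2 × 5.67×10⁻⁸))^(1/4) = (2.72×10^9)^(1/4).
T = 228 K.

T ≈ 228 K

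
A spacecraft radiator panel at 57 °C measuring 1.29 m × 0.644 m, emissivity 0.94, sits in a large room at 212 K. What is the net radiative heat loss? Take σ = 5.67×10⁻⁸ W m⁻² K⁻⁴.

A = 1.29 × 0.644 = 0.831 m².
Convert: 57 °C = 330 K.
Q = εσA(T⁴ − T_s⁴). T⁴ − T_s⁴ = (330)⁴ − (212)⁴ = 1.19×10^10 − 2.02×10^9 = 9.84×10^9 K⁴.
Q = 0.94 × 5.67×10⁻⁸ × 0.831 × 9.84×10^9 = 436 W.

Q ≈ 436 W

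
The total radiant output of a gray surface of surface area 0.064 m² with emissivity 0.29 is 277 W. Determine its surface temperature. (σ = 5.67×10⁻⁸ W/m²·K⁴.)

T ≈ 716 K

From P = εσAT⁴, T = (P / εσA)^(1/4) = (277 / (0.29 × 5.67×10⁻⁸ × 0.0640))^(1/4).
T = (2.63×10^11)^(1/4) = 716 K.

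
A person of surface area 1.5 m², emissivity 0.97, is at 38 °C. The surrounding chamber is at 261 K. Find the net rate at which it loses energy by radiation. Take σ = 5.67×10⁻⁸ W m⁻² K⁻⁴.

Q ≈ 389 W

Convert: 38 °C = 311 K.
Q = εσA(T⁴ − T_s⁴). T⁴ − T_s⁴ = (311)⁴ − (261)⁴ = 9.35×10^9 − 4.64×10^9 = 4.71×10^9 K⁴.
Q = 0.97 × 5.67×10⁻⁸ × 1.50 × 4.71×10^9 = 389 W.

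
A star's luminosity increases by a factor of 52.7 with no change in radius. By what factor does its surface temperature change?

P ∝ T⁴ ⇒ T ∝ P^(1/4), so T scales by (52.7)^(1/4) = 2.69.

factor ≈ 2.69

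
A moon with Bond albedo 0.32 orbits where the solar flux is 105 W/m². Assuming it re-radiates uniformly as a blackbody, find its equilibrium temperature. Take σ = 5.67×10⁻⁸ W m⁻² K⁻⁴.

T ≈ 133 K

Power absorbed = (1−a)S·πR²; power emitted = 4πR²σT⁴. Equating and cancelling πR²:
T = ((1−a)S / 4σ)^(1/4) = (71.4 / (4 × 5.67×10⁻⁸))^(1/4) = (3.15×10^8)^(1/4).
T = 133 K.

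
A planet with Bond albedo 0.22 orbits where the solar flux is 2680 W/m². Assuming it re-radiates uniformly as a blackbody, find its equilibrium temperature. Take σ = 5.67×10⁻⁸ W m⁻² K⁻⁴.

Power absorbed = (1−a)S·πR²; power emitted = 4πR²σT⁴. Equating and cancelling πR²:
T = ((1−a)S / 4σ)^(1/4) = (2090 / (4 × 5.67×10⁻⁸))^(1/4) = (9.22×10^9)^(1/4).
T = 310 K.

T ≈ 310 K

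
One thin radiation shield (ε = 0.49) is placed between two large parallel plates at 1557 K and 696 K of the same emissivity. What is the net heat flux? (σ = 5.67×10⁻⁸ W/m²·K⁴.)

q ≈ 51900 W/m²

Each of the 2 gaps contributes resistance (2/ε − 1) = 2/0.49 − 1 = 3.082; total = 6.163.
q = σ(T₁⁴ − T₂⁴) / 6.163 = 5.67×10⁻⁸ × 5.64×10^12 / 6.163 = 51900 W/m².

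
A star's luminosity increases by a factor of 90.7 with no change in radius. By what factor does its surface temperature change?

factor ≈ 3.09

P ∝ T⁴ ⇒ T ∝ P^(1/4), so T scales by (90.7)^(1/4) = 3.09.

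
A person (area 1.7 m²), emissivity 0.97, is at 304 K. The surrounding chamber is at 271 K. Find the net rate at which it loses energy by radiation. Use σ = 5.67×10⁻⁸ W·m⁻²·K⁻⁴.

Q ≈ 294 W

Q = εσA(T⁴ − T_s⁴). T⁴ − T_s⁴ = (304)⁴ − (271)⁴ = 8.54×10^9 − 5.39×10^9 = 3.15×10^9 K⁴.
Q = 0.97 × 5.67×10⁻⁸ × 1.70 × 3.15×10^9 = 294 W.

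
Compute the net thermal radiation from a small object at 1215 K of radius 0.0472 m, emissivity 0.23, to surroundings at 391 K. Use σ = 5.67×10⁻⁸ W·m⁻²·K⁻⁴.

Q ≈ 787 W

A = 4πr² = 4π × (0.0472)² = 0.0280 m².
Q = εσA(T⁴ − T_s⁴). T⁴ − T_s⁴ = (1215)⁴ − (391)⁴ = 2.18×10^12 − 2.34×10^10 = 2.16×10^12 K⁴.
Q = 0.23 × 5.67×10⁻⁸ × 0.0280 × 2.16×10^12 = 787 W.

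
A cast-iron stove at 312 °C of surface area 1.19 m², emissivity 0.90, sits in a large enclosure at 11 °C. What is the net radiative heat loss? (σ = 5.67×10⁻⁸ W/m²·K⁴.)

Q ≈ 6720 W

Convert: 312 °C = 585 K; 11 °C = 284 K.
Q = εσA(T⁴ − T_s⁴). T⁴ − T_s⁴ = (585)⁴ − (284)⁴ = 1.17×10^11 − 6.51×10^9 = 1.11×10^11 K⁴.
Q = 0.90 × 5.67×10⁻⁸ × 1.19 × 1.11×10^11 = 6720 W.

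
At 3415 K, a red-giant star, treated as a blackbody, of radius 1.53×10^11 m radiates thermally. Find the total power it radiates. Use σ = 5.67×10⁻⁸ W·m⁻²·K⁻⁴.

A = 4πr² = 4π × (1.53×10^11)² = 2.94×10^23 m².
P = σAT⁴ = 5.67×10⁻⁸ × 2.94×10^23 × (3415)⁴ = 5.67×10⁻⁸ × 2.94×10^23 × 1.36×10^14.
P = 2.27×10^30 W.

P ≈ 2.27×10^30 W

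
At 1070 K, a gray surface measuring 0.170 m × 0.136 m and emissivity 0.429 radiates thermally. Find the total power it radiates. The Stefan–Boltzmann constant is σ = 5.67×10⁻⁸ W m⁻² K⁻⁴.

P ≈ 737 W

A = 0.170 × 0.136 = 0.0231 m².
P = εσAT⁴ = 0.429 × 5.67×10⁻⁸ × 0.0231 × (1070)⁴ = 0.429 × 5.67×10⁻⁸ × 0.0231 × 1.31×10^12.
P = 737 W.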